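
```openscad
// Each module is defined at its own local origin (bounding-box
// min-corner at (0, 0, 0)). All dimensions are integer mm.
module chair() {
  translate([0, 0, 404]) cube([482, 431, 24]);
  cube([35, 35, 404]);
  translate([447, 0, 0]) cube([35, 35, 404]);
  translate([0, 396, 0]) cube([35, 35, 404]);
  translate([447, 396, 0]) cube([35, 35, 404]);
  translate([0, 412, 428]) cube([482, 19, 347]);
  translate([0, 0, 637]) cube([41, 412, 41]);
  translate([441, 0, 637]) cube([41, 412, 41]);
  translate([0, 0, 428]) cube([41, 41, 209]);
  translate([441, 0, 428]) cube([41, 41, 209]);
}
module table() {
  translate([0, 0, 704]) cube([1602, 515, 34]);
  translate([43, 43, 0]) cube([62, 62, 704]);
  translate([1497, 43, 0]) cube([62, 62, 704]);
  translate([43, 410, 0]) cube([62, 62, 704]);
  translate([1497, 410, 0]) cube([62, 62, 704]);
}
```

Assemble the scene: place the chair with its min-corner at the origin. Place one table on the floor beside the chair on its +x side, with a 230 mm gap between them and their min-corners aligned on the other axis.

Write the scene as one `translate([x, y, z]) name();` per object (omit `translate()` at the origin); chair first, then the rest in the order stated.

chair();
translate([712, 0, 0]) table();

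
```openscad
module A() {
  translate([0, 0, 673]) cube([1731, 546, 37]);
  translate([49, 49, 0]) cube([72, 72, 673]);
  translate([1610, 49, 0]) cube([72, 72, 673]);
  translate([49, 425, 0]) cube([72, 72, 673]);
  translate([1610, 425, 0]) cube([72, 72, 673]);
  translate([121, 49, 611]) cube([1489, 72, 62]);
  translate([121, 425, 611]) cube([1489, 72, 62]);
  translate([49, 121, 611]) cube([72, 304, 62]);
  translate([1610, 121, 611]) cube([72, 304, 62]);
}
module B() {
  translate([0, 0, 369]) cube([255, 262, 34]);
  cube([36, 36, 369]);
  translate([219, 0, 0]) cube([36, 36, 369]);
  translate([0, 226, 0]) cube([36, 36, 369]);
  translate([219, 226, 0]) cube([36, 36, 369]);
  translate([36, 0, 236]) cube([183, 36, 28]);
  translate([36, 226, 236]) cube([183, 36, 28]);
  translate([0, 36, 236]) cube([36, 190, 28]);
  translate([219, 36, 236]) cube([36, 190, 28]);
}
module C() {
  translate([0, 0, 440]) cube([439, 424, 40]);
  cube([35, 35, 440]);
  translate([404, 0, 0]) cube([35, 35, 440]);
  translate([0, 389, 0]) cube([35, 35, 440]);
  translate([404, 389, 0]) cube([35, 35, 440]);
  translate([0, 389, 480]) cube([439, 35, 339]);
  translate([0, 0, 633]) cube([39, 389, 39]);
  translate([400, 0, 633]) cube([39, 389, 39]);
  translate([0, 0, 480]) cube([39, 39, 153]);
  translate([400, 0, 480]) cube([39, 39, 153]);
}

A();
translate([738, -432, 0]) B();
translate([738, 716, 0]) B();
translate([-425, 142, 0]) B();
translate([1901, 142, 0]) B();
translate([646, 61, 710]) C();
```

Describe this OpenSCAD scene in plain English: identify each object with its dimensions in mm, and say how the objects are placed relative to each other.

A is a table with a 1731×546 mm rectangular top, 37 mm thick, top surface at z = 710 mm, supported by four 72×72 mm square legs, each inset 49 mm from the nearest pair of top edges, running from the floor. Four apron rails, 72 mm thick and 62 mm tall, run between adjacent legs with their top edges flush with the underside of the top and their outer faces flush with the legs' outer faces.

B is a four-legged stool. The seat is 255×262 mm, 34 mm thick, top at z = 403 mm. It stands on four square legs, each 36×36 mm in cross-section, from z = 0 to the seat underside, each flush with a corner of the seat. Four stretchers, 36 mm wide and 28 mm tall, connect adjacent legs with their undersides at z = 236 mm, each running between the inner faces of the legs it joins and aligned with the legs' outer faces on the other axis.

C is a chair: 439×424 mm seat, 40 mm thick, top at z = 480 mm, on four 35 mm square corner legs flush with the seat edges. A 35 mm thick backrest slab spans the full seat width, extending 339 mm above the seat top, its back face flush with the seat's +y edge. Two armrests of 39×39 mm section run along each side from the seat's front edge to the front of the backrest, top faces 192 mm above the seat top and outer faces flush with the seat's x-edges; a 39×39 mm post under the front of each armrest stands on the seat at the front corner.

Four stools sit around the table at the −y, +y, −x, +x sides. The chair is on top of the table, centred.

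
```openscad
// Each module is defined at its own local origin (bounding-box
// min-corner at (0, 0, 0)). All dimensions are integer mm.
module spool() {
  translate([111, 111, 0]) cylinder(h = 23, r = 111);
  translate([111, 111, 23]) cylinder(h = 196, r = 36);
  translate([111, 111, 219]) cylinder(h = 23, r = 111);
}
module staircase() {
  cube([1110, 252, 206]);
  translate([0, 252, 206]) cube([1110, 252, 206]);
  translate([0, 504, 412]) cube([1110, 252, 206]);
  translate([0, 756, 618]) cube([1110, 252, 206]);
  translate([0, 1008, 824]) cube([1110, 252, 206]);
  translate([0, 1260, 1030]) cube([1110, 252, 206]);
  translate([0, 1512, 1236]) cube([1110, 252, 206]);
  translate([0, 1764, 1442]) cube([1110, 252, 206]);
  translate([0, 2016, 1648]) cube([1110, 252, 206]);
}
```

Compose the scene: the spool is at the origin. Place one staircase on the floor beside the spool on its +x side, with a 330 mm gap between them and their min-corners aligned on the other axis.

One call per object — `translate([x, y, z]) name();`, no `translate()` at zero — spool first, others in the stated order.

spool();
translate([552, 0, 0]) staircase();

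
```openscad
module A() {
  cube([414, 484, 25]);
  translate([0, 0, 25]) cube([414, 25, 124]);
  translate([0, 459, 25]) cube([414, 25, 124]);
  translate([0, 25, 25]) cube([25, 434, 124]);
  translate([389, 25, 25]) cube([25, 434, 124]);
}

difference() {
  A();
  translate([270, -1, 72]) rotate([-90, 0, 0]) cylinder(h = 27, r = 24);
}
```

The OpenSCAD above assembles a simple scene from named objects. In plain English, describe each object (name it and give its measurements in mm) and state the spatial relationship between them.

A is an open storage box with external size 414×484×149 mm and wall thickness 25 mm (the base is also 25 mm thick). The base covers the whole footprint; the four walls stand on the base, with the y-facing walls full-width and the x-facing walls fitting between their inner faces.

The open box has a circular hole of radius 24 mm through its front wall, centred at (x = 270, z = 72).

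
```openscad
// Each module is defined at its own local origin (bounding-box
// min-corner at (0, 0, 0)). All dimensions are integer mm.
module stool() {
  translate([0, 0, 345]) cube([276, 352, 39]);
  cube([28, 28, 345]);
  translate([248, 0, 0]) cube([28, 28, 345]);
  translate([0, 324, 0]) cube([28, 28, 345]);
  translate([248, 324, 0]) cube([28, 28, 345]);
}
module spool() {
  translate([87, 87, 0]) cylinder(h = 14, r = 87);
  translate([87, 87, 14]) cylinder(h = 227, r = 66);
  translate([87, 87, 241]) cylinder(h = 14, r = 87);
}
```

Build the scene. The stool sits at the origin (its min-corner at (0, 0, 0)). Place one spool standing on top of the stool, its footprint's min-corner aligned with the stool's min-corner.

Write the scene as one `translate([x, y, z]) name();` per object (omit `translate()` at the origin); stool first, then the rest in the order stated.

stool();
translate([0, 0, 384]) spool();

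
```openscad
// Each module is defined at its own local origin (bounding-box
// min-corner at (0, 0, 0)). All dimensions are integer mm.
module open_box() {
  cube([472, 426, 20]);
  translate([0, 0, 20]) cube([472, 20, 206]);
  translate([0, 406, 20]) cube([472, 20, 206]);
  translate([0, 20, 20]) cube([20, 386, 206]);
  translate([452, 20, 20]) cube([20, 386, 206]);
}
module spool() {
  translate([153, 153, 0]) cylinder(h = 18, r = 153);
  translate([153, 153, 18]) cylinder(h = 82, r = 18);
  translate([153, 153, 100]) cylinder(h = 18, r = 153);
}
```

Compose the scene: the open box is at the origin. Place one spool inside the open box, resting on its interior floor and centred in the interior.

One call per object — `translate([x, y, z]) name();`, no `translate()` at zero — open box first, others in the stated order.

open_box();
translate([83, 60, 20]) spool();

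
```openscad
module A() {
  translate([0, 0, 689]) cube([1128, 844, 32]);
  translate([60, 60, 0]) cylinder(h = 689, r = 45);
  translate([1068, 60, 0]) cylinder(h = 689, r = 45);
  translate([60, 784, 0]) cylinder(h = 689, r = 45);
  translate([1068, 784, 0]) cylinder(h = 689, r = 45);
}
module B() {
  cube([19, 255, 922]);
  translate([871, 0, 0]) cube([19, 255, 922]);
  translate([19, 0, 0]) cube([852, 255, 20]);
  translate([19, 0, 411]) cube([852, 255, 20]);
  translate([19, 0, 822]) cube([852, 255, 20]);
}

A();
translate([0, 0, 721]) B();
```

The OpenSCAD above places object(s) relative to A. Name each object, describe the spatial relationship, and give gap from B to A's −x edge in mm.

The bookshelf's min-x is at 0; the table's min-x is 0; gap = 0 mm.

A is a table. B is a bookshelf. The bookshelf is on top of the table. The gap from the bookshelf to the table's −x edge is 0 mm.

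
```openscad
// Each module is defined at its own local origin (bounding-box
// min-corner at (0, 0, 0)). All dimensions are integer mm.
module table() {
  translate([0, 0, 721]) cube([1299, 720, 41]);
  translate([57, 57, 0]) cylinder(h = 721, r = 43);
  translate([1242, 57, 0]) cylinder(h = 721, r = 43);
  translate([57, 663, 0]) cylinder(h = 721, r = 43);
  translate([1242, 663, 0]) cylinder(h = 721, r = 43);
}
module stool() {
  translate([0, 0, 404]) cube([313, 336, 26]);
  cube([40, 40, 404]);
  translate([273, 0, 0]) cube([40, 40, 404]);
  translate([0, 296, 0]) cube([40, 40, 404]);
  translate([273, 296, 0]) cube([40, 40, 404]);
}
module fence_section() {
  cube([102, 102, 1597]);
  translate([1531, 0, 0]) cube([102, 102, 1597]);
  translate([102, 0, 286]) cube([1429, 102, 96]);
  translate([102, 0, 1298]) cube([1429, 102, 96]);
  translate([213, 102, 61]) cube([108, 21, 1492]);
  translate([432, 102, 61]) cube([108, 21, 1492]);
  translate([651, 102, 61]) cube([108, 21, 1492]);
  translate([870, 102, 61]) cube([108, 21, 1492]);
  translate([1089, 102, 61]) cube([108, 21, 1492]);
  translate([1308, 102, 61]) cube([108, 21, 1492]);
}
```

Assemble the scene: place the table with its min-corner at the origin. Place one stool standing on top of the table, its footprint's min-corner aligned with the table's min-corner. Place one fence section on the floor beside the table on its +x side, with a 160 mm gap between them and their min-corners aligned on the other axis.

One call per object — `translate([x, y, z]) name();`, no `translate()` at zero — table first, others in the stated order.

table();
translate([0, 0, 762]) stool();
translate([1459, 0, 0]) fence_section();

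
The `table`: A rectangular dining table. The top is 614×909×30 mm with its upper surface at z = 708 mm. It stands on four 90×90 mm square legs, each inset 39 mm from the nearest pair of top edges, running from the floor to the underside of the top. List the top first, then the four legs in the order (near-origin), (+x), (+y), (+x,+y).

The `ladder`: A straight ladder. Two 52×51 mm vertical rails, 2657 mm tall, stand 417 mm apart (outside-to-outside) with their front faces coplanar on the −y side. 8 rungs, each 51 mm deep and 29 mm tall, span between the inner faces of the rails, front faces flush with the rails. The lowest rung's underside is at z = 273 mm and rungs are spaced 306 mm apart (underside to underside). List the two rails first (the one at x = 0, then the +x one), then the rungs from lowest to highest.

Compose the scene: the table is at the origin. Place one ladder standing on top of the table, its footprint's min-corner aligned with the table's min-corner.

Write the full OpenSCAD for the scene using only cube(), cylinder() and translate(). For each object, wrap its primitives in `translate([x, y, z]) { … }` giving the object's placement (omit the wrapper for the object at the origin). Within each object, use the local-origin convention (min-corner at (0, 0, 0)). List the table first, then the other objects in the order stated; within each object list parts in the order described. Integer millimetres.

translate([0, 0, 678]) cube([614, 909, 30]);
translate([39, 39, 0]) cube([90, 90, 678]);
translate([485, 39, 0]) cube([90, 90, 678]);
translate([39, 780, 0]) cube([90, 90, 678]);
translate([485, 780, 0]) cube([90, 90, 678]);
translate([0, 0, 708]) {
  cube([52, 51, 2657]);
  translate([365, 0, 0]) cube([52, 51, 2657]);
  translate([52, 0, 273]) cube([313, 51, 29]);
  translate([52, 0, 579]) cube([313, 51, 29]);
  translate([52, 0, 885]) cube([313, 51, 29]);
  translate([52, 0, 1191]) cube([313, 51, 29]);
  translate([52, 0, 1497]) cube([313, 51, 29]);
  translate([52, 0, 1803]) cube([313, 51, 29]);
  translate([52, 0, 2109]) cube([313, 51, 29]);
  translate([52, 0, 2415]) cube([313, 51, 29]);
}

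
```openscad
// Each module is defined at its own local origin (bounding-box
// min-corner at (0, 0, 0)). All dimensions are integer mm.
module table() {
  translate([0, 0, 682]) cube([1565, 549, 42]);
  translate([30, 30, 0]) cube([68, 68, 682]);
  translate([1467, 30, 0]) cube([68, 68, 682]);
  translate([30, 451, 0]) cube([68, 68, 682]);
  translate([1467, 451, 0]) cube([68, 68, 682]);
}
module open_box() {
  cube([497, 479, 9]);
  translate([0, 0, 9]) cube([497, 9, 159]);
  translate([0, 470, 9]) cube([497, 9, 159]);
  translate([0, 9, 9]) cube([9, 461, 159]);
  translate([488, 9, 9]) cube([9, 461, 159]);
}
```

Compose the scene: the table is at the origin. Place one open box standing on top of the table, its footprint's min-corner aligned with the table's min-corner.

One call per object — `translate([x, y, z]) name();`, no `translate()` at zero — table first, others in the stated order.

table();
translate([0, 0, 724]) open_box();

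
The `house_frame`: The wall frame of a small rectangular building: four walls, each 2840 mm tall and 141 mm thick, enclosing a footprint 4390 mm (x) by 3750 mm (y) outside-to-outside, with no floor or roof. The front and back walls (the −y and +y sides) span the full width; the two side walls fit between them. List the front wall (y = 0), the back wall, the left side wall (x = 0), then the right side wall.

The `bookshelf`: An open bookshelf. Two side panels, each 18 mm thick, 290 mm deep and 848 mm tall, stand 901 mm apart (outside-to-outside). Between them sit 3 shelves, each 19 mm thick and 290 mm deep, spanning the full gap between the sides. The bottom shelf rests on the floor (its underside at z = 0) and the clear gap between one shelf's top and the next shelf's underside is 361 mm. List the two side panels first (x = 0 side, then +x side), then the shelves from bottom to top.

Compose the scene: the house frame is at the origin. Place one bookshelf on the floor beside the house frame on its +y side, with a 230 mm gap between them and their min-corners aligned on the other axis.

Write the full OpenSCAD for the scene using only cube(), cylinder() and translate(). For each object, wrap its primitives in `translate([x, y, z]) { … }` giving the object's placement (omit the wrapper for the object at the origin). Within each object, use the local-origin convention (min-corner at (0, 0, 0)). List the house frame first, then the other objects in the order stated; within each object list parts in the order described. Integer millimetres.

cube([4390, 141, 2840]);
translate([0, 3609, 0]) cube([4390, 141, 2840]);
translate([0, 141, 0]) cube([141, 3468, 2840]);
translate([4249, 141, 0]) cube([141, 3468, 2840]);
translate([0, 3980, 0]) {
  cube([18, 290, 848]);
  translate([883, 0, 0]) cube([18, 290, 848]);
  translate([18, 0, 0]) cube([865, 290, 19]);
  translate([18, 0, 380]) cube([865, 290, 19]);
  translate([18, 0, 760]) cube([865, 290, 19]);
}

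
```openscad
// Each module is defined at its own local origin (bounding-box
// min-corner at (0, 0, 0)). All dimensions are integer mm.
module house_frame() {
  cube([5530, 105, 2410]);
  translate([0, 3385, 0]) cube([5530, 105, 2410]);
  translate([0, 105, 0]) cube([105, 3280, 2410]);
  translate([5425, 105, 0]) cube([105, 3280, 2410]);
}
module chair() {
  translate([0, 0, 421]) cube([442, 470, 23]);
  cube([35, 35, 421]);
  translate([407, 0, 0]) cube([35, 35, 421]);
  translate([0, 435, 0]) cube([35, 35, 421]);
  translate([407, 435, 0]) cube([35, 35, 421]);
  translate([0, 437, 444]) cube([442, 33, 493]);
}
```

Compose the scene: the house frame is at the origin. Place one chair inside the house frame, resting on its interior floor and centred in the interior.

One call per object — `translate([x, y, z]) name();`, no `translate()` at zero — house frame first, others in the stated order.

house_frame();
translate([2544, 1510, 0]) chair();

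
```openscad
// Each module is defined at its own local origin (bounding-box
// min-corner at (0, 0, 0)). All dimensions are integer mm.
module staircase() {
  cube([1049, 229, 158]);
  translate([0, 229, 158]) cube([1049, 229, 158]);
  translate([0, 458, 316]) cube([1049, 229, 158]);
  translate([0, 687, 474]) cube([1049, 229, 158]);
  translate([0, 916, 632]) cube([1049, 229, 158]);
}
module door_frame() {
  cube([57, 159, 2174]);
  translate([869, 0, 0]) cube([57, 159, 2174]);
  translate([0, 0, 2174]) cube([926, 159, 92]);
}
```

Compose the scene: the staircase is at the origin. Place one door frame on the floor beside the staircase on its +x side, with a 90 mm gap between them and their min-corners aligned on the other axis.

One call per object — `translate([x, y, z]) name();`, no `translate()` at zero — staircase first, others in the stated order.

staircase();
translate([1139, 0, 0]) door_frame();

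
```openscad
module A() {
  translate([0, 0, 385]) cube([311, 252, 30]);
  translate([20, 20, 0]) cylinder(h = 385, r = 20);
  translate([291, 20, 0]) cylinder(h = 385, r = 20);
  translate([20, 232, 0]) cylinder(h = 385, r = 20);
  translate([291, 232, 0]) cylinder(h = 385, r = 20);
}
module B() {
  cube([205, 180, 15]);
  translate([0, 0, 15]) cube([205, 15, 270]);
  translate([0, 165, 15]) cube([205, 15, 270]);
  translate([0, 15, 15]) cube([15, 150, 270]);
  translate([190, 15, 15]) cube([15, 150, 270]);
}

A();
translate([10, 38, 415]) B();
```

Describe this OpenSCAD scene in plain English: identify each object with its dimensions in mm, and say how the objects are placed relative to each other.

A is a four-legged stool. The seat is a 311×252×30 mm slab whose top surface is at z = 415 mm; four round legs, each 40 mm in diameter, run from the floor (z = 0) to the underside of the seat, each leg's axis is inset half a diameter from the nearest pair of seat edges (so the leg's bounding box is flush with the corner).

B is an open-topped rectangular box: outside dimensions 205×180×285 mm, with a uniform wall and base thickness of 15 mm. The base is a full 205×180 slab on the floor; four walls sit on top of the base. The front and back walls (the −y and +y sides) span the full width; the two side walls fit between them.

The open box is on top of the stool.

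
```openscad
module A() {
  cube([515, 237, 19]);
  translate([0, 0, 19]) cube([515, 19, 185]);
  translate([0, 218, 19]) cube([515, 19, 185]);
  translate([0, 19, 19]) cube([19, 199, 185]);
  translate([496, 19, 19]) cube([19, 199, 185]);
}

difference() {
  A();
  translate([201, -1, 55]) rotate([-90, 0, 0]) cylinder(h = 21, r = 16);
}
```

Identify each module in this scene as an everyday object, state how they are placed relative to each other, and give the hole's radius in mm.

The subtracted cylinder has r = 16 mm.

A is an open box. The open box has a circular hole through its front wall. The hole's radius is 16 mm.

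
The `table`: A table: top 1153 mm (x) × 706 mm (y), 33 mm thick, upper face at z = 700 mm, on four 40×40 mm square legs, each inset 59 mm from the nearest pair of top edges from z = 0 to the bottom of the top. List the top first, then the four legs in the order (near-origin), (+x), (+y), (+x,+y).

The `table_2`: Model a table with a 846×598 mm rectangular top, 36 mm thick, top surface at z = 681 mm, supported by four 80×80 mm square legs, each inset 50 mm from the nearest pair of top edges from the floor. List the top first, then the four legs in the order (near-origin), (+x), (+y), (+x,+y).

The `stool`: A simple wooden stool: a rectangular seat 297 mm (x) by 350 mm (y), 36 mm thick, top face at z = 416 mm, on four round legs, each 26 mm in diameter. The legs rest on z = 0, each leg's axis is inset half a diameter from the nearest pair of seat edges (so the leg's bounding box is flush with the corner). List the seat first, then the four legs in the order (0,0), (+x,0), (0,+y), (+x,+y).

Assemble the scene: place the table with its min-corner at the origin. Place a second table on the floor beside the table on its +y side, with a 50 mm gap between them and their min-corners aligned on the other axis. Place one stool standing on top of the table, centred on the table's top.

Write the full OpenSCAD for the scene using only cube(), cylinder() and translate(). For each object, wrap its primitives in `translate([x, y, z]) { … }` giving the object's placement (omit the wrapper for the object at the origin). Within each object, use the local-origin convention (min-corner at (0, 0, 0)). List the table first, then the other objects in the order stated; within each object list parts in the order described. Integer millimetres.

translate([0, 0, 667]) cube([1153, 706, 33]);
translate([59, 59, 0]) cube([40, 40, 667]);
translate([1054, 59, 0]) cube([40, 40, 667]);
translate([59, 607, 0]) cube([40, 40, 667]);
translate([1054, 607, 0]) cube([40, 40, 667]);
translate([0, 756, 0]) {
  translate([0, 0, 645]) cube([846, 598, 36]);
  translate([50, 50, 0]) cube([80, 80, 645]);
  translate([716, 50, 0]) cube([80, 80, 645]);
  translate([50, 468, 0]) cube([80, 80, 645]);
  translate([716, 468, 0]) cube([80, 80, 645]);
}
translate([428, 178, 700]) {
  translate([0, 0, 380]) cube([297, 350, 36]);
  translate([13, 13, 0]) cylinder(h = 380, r = 13);
  translate([284, 13, 0]) cylinder(h = 380, r = 13);
  translate([13, 337, 0]) cylinder(h = 380, r = 13);
  translate([284, 337, 0]) cylinder(h = 380, r = 13);
}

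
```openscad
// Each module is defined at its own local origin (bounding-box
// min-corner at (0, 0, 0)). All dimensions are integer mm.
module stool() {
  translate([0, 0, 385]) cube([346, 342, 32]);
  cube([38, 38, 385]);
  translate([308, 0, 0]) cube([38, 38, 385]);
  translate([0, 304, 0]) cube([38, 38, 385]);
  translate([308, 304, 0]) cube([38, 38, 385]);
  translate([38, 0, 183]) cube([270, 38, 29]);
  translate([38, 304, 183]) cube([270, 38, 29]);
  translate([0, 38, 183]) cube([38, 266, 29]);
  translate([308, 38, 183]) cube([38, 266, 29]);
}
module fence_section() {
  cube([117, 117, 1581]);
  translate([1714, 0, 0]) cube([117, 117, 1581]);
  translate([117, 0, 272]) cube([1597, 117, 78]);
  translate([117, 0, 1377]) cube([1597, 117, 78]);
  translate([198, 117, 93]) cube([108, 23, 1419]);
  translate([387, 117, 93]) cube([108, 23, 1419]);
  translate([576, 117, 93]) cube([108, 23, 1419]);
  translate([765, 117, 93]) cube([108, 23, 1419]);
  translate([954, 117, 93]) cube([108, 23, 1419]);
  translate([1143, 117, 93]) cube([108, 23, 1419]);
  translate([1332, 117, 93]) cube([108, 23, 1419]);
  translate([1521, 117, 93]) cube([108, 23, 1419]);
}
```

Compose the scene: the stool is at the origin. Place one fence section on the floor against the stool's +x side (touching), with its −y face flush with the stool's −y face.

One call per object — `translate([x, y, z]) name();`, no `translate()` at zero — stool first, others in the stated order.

stool();
translate([346, 0, 0]) fence_section();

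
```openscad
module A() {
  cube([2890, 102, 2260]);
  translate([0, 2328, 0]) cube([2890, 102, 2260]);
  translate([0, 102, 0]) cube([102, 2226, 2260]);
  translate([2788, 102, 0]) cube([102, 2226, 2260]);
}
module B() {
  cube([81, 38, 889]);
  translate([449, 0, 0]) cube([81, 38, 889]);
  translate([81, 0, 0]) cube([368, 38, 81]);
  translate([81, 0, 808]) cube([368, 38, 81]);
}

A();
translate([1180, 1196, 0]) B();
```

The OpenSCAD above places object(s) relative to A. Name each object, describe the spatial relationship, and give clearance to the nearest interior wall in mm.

Clearances: x = 1078, y = 1094; minimum 1078 mm.

A is a house frame. B is a picture frame. The picture frame sits inside the house frame, centred. The clearance to the nearest interior wall is 1078 mm.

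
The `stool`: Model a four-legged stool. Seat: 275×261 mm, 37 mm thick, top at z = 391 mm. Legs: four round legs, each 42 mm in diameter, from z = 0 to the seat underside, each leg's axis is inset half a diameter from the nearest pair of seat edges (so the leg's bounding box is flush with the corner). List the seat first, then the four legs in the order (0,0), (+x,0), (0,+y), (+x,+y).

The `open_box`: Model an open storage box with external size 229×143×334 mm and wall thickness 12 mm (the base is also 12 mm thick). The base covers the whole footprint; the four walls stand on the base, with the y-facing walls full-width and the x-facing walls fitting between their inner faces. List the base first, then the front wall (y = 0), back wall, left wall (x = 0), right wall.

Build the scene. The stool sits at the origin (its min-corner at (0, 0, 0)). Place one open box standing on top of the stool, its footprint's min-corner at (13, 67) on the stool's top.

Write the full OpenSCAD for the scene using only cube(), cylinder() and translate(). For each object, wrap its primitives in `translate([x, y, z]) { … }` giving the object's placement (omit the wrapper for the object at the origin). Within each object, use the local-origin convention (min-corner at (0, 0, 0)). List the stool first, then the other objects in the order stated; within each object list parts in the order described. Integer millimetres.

translate([0, 0, 354]) cube([275, 261, 37]);
translate([21, 21, 0]) cylinder(h = 354, r = 21);
translate([254, 21, 0]) cylinder(h = 354, r = 21);
translate([21, 240, 0]) cylinder(h = 354, r = 21);
translate([254, 240, 0]) cylinder(h = 354, r = 21);
translate([13, 67, 391]) {
  cube([229, 143, 12]);
  translate([0, 0, 12]) cube([229, 12, 322]);
  translate([0, 131, 12]) cube([229, 12, 322]);
  translate([0, 12, 12]) cube([12, 119, 322]);
  translate([217, 12, 12]) cube([12, 119, 322]);
}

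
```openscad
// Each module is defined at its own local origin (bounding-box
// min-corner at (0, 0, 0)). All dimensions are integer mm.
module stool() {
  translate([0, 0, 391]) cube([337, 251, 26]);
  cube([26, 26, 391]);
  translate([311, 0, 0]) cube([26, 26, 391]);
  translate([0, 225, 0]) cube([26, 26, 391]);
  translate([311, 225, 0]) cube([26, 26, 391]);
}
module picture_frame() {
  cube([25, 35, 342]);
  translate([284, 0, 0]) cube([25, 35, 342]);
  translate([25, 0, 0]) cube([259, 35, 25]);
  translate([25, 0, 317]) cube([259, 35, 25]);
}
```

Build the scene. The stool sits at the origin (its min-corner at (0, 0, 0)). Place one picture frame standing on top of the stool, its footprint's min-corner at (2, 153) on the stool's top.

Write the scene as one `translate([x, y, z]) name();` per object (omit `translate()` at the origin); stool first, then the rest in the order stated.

stool();
translate([2, 153, 417]) picture_frame();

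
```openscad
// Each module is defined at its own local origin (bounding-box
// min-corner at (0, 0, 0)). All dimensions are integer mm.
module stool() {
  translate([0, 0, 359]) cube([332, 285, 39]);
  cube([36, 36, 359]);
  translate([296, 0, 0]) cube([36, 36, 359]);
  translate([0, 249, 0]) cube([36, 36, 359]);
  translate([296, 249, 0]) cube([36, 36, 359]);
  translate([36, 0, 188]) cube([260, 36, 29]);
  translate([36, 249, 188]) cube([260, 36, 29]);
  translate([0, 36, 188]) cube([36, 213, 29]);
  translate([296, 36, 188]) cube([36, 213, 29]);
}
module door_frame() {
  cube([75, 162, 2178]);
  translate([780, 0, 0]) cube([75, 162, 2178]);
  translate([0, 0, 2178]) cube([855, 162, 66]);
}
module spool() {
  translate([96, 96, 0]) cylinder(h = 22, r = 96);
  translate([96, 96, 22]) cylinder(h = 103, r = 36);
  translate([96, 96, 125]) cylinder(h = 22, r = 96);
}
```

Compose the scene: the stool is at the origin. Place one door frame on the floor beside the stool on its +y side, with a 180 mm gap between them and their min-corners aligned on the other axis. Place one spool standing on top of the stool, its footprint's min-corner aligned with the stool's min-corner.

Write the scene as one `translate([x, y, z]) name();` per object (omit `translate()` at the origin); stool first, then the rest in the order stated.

stool();
translate([0, 465, 0]) door_frame();
translate([0, 0, 398]) spool();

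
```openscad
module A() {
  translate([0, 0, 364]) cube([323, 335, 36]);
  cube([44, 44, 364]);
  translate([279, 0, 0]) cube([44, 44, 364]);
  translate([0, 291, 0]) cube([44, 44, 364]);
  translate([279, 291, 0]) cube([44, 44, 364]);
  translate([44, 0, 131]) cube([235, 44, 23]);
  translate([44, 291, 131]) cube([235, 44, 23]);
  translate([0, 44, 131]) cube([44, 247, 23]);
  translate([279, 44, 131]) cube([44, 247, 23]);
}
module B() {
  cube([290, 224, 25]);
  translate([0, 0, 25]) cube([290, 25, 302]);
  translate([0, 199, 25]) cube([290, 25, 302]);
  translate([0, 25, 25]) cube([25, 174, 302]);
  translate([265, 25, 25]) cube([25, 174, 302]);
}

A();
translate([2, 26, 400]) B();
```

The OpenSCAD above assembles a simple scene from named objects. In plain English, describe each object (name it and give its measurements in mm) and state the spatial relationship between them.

A is a four-legged stool. The seat is 323×335 mm, 36 mm thick, top at z = 400 mm. It stands on four square legs, each 44×44 mm in cross-section, from z = 0 to the seat underside, each flush with a corner of the seat. Four stretchers, 44 mm wide and 23 mm tall, connect adjacent legs with their undersides at z = 131 mm, each running between the inner faces of the legs it joins and aligned with the legs' outer faces on the other axis.

B is an open-topped rectangular box: outside dimensions 290×224×327 mm, with a uniform wall and base thickness of 25 mm. The base is a full 290×224 slab on the floor; four walls sit on top of the base. The front and back walls (the −y and +y sides) span the full width; the two side walls fit between them.

The open box is on top of the stool.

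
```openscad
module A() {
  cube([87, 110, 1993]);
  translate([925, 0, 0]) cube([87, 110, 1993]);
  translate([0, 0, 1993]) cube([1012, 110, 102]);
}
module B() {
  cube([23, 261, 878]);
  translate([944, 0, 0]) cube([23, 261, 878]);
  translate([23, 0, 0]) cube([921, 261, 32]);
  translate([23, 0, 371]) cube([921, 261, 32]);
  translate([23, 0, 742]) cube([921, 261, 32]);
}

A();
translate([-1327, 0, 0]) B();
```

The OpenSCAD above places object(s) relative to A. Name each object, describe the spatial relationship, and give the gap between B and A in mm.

A is a door frame. B is a bookshelf. The bookshelf is on the floor beside the door frame on its −x side. The gap between the bookshelf and the door frame is 360 mm.

The bookshelf's nearest face is 360 mm from the door frame's −x face.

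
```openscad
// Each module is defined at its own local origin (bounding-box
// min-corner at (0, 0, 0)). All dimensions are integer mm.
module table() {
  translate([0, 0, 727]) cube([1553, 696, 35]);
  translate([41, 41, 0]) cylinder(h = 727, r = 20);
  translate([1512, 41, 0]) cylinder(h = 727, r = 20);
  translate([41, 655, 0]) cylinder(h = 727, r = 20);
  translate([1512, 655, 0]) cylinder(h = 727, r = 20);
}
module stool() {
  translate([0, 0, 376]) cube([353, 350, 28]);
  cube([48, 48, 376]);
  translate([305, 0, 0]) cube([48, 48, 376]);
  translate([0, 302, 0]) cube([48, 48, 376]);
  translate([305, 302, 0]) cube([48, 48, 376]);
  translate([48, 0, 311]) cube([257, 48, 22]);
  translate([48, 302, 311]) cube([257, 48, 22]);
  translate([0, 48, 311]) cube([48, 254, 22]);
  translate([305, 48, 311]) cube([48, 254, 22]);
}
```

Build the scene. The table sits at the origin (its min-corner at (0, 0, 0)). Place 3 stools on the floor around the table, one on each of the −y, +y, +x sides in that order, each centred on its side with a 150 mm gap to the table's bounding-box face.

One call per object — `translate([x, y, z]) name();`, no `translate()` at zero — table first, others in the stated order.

table();
translate([600, -500, 0]) stool();
translate([600, 846, 0]) stool();
translate([1703, 173, 0]) stool();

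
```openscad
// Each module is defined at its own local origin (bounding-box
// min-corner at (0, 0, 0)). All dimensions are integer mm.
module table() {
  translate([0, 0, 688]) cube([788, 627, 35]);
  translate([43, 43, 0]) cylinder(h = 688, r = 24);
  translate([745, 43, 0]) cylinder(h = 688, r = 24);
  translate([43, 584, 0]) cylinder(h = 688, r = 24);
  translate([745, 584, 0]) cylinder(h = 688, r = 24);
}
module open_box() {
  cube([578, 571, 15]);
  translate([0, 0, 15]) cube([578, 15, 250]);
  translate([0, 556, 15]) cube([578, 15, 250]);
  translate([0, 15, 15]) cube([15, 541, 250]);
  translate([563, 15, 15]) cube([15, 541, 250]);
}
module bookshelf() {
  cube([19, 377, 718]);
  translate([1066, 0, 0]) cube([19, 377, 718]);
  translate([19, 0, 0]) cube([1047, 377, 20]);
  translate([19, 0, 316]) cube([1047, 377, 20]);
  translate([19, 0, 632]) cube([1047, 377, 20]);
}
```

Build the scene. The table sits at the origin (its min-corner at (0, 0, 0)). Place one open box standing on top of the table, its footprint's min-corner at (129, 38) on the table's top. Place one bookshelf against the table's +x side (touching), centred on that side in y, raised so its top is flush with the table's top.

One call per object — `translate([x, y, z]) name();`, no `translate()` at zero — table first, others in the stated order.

table();
translate([129, 38, 723]) open_box();
translate([788, 125, 5]) bookshelf();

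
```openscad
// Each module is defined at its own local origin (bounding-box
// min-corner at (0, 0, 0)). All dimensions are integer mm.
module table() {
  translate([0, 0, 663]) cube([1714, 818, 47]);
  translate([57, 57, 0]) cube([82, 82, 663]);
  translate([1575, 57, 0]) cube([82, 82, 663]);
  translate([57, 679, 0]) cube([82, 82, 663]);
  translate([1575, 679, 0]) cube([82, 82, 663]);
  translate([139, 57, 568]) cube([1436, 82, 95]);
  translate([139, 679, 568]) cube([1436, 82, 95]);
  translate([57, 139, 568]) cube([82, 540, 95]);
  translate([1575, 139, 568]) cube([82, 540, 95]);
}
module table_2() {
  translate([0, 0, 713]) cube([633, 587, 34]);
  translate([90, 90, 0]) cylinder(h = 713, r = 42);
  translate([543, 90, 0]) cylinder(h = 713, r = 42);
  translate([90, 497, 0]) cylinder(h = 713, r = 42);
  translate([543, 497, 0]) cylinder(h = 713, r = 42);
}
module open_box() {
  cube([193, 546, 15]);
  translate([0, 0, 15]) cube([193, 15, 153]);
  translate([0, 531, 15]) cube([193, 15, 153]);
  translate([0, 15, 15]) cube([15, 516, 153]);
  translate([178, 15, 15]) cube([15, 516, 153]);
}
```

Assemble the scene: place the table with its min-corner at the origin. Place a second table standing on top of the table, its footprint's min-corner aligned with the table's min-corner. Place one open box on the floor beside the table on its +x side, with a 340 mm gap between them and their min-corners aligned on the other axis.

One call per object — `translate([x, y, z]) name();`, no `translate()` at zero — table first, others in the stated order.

table();
translate([0, 0, 710]) table_2();
translate([2054, 0, 0]) open_box();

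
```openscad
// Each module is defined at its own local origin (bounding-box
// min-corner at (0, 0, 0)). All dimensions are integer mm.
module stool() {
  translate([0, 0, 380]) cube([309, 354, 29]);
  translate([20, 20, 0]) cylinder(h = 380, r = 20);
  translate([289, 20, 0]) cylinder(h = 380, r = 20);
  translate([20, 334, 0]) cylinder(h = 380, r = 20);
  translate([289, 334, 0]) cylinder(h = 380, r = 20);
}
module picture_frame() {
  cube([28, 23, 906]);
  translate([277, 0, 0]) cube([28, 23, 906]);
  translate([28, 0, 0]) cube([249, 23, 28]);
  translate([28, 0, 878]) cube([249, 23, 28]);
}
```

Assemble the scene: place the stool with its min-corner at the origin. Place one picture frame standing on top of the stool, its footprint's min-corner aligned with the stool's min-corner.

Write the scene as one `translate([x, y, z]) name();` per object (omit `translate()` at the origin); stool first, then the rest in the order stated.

stool();
translate([0, 0, 409]) picture_frame();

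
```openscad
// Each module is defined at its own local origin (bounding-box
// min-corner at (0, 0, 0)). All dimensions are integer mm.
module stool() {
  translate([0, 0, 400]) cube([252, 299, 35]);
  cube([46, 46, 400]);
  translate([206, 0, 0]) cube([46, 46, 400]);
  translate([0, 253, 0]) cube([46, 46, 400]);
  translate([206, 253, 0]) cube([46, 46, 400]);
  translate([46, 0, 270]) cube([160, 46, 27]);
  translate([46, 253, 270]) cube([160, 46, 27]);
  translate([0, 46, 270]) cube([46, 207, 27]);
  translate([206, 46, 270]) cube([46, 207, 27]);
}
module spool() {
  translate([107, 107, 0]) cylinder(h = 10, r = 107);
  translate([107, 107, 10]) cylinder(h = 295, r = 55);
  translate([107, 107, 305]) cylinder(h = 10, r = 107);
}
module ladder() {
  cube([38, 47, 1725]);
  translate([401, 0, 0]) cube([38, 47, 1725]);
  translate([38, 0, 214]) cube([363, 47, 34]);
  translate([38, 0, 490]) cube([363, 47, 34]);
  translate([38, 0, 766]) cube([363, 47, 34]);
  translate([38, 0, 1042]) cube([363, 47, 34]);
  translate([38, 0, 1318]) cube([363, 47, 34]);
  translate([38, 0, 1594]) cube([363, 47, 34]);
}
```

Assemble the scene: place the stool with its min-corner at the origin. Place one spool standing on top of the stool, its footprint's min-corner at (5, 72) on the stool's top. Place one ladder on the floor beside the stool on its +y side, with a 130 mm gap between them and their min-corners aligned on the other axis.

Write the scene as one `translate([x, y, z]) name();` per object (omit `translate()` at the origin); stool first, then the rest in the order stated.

stool();
translate([5, 72, 435]) spool();
translate([0, 429, 0]) ladder();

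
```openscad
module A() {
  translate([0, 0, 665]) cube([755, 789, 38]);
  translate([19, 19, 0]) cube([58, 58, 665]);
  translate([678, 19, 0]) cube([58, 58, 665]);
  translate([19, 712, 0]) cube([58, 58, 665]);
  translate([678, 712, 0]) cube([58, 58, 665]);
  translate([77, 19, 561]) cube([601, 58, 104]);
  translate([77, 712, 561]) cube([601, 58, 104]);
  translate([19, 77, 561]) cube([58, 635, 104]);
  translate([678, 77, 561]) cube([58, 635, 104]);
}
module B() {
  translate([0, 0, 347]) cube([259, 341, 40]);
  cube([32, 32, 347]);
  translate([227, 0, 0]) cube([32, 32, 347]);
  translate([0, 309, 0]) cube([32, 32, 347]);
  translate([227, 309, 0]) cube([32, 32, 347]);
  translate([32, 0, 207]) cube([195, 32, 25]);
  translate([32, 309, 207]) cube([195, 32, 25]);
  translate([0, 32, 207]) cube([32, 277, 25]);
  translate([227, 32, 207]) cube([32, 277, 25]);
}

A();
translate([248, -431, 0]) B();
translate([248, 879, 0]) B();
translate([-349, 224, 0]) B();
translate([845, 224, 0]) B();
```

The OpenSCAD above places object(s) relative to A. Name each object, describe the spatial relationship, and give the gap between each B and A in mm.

A is a table. B is a stool. Four stools sit around the table at the −y, +y, −x, +x sides. The gap between each stool and the table is 90 mm.

Each stool's nearest face is 90 mm from the table's bounding box.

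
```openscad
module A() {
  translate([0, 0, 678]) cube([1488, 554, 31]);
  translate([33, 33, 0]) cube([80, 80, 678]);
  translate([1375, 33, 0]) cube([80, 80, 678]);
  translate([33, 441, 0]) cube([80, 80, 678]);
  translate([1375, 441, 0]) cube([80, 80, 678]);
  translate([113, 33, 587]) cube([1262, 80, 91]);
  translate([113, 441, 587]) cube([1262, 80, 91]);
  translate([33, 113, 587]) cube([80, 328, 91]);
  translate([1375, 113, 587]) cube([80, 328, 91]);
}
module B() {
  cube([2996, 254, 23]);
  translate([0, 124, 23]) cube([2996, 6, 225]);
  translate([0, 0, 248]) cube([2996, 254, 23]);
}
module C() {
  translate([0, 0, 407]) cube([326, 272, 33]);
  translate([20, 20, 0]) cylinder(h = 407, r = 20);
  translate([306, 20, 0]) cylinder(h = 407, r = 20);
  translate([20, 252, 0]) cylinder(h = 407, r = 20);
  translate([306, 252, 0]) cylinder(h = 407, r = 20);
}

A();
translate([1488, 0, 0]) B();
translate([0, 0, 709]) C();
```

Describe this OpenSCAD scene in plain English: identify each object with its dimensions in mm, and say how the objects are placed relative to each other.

A is a table: top 1488 mm (x) × 554 mm (y), 31 mm thick, upper face at z = 709 mm, on four 80×80 mm square legs, each inset 33 mm from the nearest pair of top edges, running from z = 0 to the bottom of the top. Four apron rails, 80 mm thick and 91 mm tall, run between adjacent legs with their top edges flush with the underside of the top and their outer faces flush with the legs' outer faces.

B is an I-beam lying along x, 2996 mm long. Overall section height 271 mm. Two flanges 254 mm wide (y) and 23 mm thick, one on the floor and one at the top; a web 6 mm thick runs between them, centred on the flange width.

C is a simple wooden stool: a rectangular seat 326 mm (x) by 272 mm (y), 33 mm thick, top face at z = 440 mm, on four round legs, each 40 mm in diameter. The legs rest on z = 0, each leg's axis is inset half a diameter from the nearest pair of seat edges (so the leg's bounding box is flush with the corner).

The I-beam is against the table's +x side, with their −y faces flush. The stool is on top of the table.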